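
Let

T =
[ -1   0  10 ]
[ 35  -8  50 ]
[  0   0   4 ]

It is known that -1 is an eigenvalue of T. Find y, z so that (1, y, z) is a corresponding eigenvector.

We need (T + 1I)v = 0.
T + 1I = [[0, 0, 10], [35, -7, 50], [0, 0, 5]].
Row 1: (0)·1 + (0)·y + (10)·z = 0
Row 2: (35)·1 + (-7)·y + (50)·z = 0
Row 3: (0)·1 + (0)·y + (5)·z = 0
Solving gives y = 5, z = 0.
Check: T·(1, 5, 0) = (-1, -5, 0) = -1·(1, 5, 0).

5, 0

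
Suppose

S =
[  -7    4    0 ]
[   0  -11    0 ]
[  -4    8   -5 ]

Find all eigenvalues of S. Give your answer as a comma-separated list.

Compute the characteristic polynomial p(r) = det(rI - S).
Expanding along the first row, p(r) = r^3 + 23r^2 + 167r + 385.
Rational-root test: r = -5 gives p(-5) = 0.
Dividing by (r + 5) leaves r^2 + 18r + 77.
The quadratic factors as (r + 11)·(r + 7).
Eigenvalues: -11, -7, -5.

-11, -7, -5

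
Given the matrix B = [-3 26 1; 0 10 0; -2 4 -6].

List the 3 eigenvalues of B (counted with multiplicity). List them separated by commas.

-5, -4, 10

Set up det(μI - B) = 0.
Expanding the 3×3 determinant: p(μ) = μ^3 - μ^2 - 70μ - 200.
Try μ = -4: p(-4) = 0, so -4 is a root.
Factor out (μ + 4): p(μ) = (μ + 4)·(μ^2 - 5μ - 50).
The quadratic factors as (μ + 5)·(μ - 10).
Eigenvalues: -5, -4, 10.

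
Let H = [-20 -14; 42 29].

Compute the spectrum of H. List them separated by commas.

det(H - λI) = (-20 - λ)(29 - λ) - (-14)·(42) = λ^2 - 9λ + 8.
This factors as (λ - 1)·(λ - 8) = 0.
Eigenvalues: 1, 8.

1, 8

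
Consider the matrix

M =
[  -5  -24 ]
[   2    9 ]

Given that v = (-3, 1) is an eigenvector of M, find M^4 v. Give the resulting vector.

First find the eigenvalue: Mv = (-9, 3) = 3·(-3, 1), so λ = 3.
Then M^4 v = λ^4·v = 3^4·(-3, 1) = 81·(-3, 1) = (-243, 81).

(-243, 81)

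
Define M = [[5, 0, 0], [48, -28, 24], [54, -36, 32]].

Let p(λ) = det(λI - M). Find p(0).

160

p(0) = det(0·I − M) = det(−M) = (−1)^3·det(M).
det(M) = -160, so p(0) = 160.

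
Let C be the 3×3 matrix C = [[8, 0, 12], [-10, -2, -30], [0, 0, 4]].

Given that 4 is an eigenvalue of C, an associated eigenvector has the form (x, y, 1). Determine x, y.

-3, 0

We need (C - 4I)v = 0.
C - 4I = [[4, 0, 12], [-10, -6, -30], [0, 0, 0]].
Row 1: (4)·x + (0)·y + (12)·1 = 0
Row 2: (-10)·x + (-6)·y + (-30)·1 = 0
Row 3: (0)·x + (0)·y + (0)·1 = 0
Solving gives x = -3, y = 0.
Check: C·(-3, 0, 1) = (-12, 0, 4) = 4·(-3, 0, 1).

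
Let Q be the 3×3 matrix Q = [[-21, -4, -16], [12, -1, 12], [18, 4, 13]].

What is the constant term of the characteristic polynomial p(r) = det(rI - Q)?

p(0) = det(0·I − Q) = det(−Q) = (−1)^3·det(Q).
det(Q) = -15, so p(0) = 15.

15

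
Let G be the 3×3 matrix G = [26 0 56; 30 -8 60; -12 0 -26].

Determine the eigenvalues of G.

-8, -2, 2

The characteristic polynomial is p(lambda) = det(lambda·I - G).
Expanding along the first row, p(lambda) = lambda^3 + 8·lambda^2 - 4·lambda - 32.
Try lambda = -2: p(-2) = 0, so -2 is a root.
Factor out (lambda + 2): p(lambda) = (lambda + 2)·(lambda^2 + 6·lambda - 16).
The quadratic factors as (lambda + 8)·(lambda - 2).
Eigenvalues: -8, -2, 2.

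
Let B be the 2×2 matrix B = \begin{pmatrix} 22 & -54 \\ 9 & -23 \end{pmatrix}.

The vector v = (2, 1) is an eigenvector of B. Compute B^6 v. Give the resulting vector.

First find the eigenvalue: Bv = (-10, -5) = -5·(2, 1), so λ = -5.
Then B^6 v = λ^6·v = (-5)^6·(2, 1) = 15625·(2, 1) = (31250, 15625).

(31250, 15625)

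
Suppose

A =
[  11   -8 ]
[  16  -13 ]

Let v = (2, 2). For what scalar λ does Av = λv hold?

Compute Av: A·(2, 2) = (6, 6).
Since Av = λv, compare component 1: 6 = λ·2, so λ = 3.

3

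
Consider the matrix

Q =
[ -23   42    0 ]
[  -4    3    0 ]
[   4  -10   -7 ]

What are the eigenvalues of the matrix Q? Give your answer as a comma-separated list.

The characteristic polynomial is p(r) = det(rI - Q).
Cofactor expansion gives p(r) = r^3 + 27r^2 + 239r + 693.
Rational-root test: r = -9 gives p(-9) = 0.
Factor out (r + 9): p(r) = (r + 9)·(r^2 + 18r + 77).
The quadratic factors as (r + 11)·(r + 7).
Eigenvalues: -11, -9, -7.

-11, -9, -7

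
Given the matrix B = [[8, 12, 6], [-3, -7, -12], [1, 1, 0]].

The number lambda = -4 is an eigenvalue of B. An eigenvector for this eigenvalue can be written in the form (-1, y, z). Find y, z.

We need (B + 4I)v = 0.
B + 4I = [[12, 12, 6], [-3, -3, -12], [1, 1, 4]].
Row 1: (12)·-1 + (12)·y + (6)·z = 0
Row 2: (-3)·-1 + (-3)·y + (-12)·z = 0
Row 3: (1)·-1 + (1)·y + (4)·z = 0
Solving gives y = 1, z = 0.
Check: B·(-1, 1, 0) = (4, -4, 0) = -4·(-1, 1, 0).

1, 0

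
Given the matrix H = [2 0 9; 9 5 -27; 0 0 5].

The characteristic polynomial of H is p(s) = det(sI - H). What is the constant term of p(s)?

p(s) = s^3 - 12s^2 + 45s - 50.
The constant term is -50.

-50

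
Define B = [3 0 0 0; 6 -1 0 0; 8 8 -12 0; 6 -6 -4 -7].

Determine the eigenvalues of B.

B is lower triangular, so its eigenvalues are the diagonal entries.
Diagonal: 3, -1, -12, -7.

-12, -7, -1, 3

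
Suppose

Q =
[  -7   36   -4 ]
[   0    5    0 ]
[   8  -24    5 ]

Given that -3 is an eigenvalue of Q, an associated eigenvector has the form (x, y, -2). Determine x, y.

We need (Q + 3I)v = 0.
Q + 3I = [[-4, 36, -4], [0, 8, 0], [8, -24, 8]].
Row 1: (-4)·x + (36)·y + (-4)·-2 = 0
Row 2: (0)·x + (8)·y + (0)·-2 = 0
Row 3: (8)·x + (-24)·y + (8)·-2 = 0
Solving gives x = 2, y = 0.
Check: Q·(2, 0, -2) = (-6, 0, 6) = -3·(2, 0, -2).

2, 0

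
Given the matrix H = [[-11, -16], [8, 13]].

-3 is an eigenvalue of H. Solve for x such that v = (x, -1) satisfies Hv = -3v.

We need (H + 3I)v = 0.
H + 3I = [[-8, -16], [8, 16]].
Row 1: (-8)·x + (-16)·-1 = 0
Row 2: (8)·x + (16)·-1 = 0
Solving gives x = 2.
Check: H·(2, -1) = (-6, 3) = -3·(2, -1).

2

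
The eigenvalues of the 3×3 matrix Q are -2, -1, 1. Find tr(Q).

-2

trace(Q) is the sum of the eigenvalues: (-2) + (-1) + (1) = -2.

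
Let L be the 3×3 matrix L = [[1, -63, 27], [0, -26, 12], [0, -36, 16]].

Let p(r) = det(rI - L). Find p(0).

p(0) = det(0·I − L) = det(−L) = (−1)^3·det(L).
det(L) = 16, so p(0) = -16.

-16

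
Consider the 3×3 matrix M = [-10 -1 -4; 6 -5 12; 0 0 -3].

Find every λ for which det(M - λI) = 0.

The characteristic polynomial is p(s) = det(sI - M).
Expanding the 3×3 determinant: p(s) = s^3 + 18s^2 + 101s + 168.
Rational-root test: s = -8 gives p(-8) = 0.
Dividing by (s + 8) leaves s^2 + 10s + 21.
The quadratic factors as (s + 7)·(s + 3).
Eigenvalues: -8, -7, -3.

-8, -7, -3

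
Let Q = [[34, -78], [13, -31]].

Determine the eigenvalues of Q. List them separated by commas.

-5, 8

det(Q - rI) = (34 - r)(-31 - r) - (-78)·(13) = r^2 - 3r - 40.
This factors as (r + 5)·(r - 8) = 0.
Eigenvalues: -5, 8.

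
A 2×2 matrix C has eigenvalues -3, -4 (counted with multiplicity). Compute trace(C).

trace(C) is the sum of the eigenvalues: (-3) + (-4) = -7.

-7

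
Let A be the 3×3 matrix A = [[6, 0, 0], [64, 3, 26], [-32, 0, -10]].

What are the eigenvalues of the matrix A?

Compute the characteristic polynomial p(λ) = det(λI - A).
Cofactor expansion gives p(λ) = λ^3 + λ^2 - 72λ + 180.
Try λ = -10: p(-10) = 0, so -10 is a root.
Factor out (λ + 10): p(λ) = (λ + 10)·(λ^2 - 9λ + 18).
The quadratic factors as (λ - 3)·(λ - 6).
Eigenvalues: -10, 3, 6.

-10, 3, 6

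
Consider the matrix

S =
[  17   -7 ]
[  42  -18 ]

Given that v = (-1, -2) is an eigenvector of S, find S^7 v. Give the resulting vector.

First find the eigenvalue: Sv = (-3, -6) = 3·(-1, -2), so λ = 3.
Then S^7 v = λ^7·v = 3^7·(-1, -2) = 2187·(-1, -2) = (-2187, -4374).

(-2187, -4374)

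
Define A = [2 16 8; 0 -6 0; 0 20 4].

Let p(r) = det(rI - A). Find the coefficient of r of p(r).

p(r) = r^3 - 28r + 48.
The coefficient of r is -28.

-28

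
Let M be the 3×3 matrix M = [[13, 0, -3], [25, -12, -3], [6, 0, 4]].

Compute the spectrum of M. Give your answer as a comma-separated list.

Compute the characteristic polynomial p(r) = det(rI - M).
Expanding the 3×3 determinant: p(r) = r^3 - 5r^2 - 134r + 840.
Try r = -12: p(-12) = 0, so -12 is a root.
Factor out (r + 12): p(r) = (r + 12)·(r^2 - 17r + 70).
The quadratic factors as (r - 7)·(r - 10).
Eigenvalues: -12, 7, 10.

-12, 7, 10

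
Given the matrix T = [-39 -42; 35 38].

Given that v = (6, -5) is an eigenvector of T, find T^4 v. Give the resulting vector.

First find the eigenvalue: Tv = (-24, 20) = -4·(6, -5), so λ = -4.
Then T^4 v = λ^4·v = (-4)^4·(6, -5) = 256·(6, -5) = (1536, -1280).

(1536, -1280)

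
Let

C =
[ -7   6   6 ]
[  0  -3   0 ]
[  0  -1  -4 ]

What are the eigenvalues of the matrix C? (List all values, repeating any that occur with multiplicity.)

Compute the characteristic polynomial p(λ) = det(λI - C).
Expanding along the first row, p(λ) = λ^3 + 14λ^2 + 61λ + 84.
Since p(-3) = 0, λ = -3 is a root.
Dividing by (λ + 3) leaves λ^2 + 11λ + 28.
The quadratic factors as (λ + 7)·(λ + 4).
Eigenvalues: -7, -4, -3.

-7, -4, -3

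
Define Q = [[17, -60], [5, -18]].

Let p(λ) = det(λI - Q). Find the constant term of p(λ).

p(λ) = λ^2 + λ - 6.
The constant term is -6.

-6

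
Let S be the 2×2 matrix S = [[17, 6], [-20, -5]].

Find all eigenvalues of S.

5, 7

det(S - lambda·I) = (17 - lambda)(-5 - lambda) - (6)·(-20) = lambda^2 - 12·lambda + 35.
This factors as (lambda - 5)·(lambda - 7) = 0.
Eigenvalues: 5, 7.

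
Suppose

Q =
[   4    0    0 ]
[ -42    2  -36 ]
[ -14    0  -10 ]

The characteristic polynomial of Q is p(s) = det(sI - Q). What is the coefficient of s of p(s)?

p(s) = s^3 + 4s^2 - 52s + 80.
The coefficient of s is -52.

-52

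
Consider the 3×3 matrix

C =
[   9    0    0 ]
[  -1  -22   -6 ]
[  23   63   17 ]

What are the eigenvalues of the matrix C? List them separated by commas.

-4, -1, 9

Compute the characteristic polynomial p(s) = det(sI - C).
Expanding the 3×3 determinant: p(s) = s^3 - 4s^2 - 41s - 36.
Try s = -4: p(-4) = 0, so -4 is a root.
Dividing by (s + 4) leaves s^2 - 8s - 9.
The quadratic factors as (s + 1)·(s - 9).
Eigenvalues: -4, -1, 9.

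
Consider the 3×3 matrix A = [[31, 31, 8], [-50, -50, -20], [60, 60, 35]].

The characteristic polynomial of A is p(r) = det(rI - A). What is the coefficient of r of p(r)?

p(r) = r^3 - 16r^2 + 55r.
The coefficient of r is 55.

55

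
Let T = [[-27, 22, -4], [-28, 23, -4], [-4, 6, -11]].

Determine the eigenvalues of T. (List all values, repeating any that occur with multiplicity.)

-9, -7, 1

The characteristic polynomial is p(μ) = det(μI - T).
Expanding the 3×3 determinant: p(μ) = μ^3 + 15μ^2 + 47μ - 63.
Try μ = 1: p(1) = 0, so 1 is a root.
Dividing by (μ - 1) leaves μ^2 + 16μ + 63.
The quadratic factors as (μ + 9)·(μ + 7).
Eigenvalues: -9, -7, 1.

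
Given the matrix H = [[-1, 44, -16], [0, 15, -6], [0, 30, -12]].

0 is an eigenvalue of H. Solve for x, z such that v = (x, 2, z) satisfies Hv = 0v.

We need (H)v = 0.
H = [[-1, 44, -16], [0, 15, -6], [0, 30, -12]].
Row 1: (-1)·x + (44)·2 + (-16)·z = 0
Row 2: (0)·x + (15)·2 + (-6)·z = 0
Row 3: (0)·x + (30)·2 + (-12)·z = 0
Solving gives x = 8, z = 5.
Check: H·(8, 2, 5) = (0, 0, 0) = 0·(8, 2, 5).

8, 5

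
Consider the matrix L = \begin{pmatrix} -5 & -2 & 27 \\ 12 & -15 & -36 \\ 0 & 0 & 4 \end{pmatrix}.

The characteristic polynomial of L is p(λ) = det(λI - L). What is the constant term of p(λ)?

p(λ) = λ^3 + 16λ^2 + 19λ - 396.
The constant term is -396.

-396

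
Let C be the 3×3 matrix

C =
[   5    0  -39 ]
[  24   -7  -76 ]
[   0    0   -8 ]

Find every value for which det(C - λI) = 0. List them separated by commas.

Compute the characteristic polynomial p(lambda) = det(lambda·I - C).
Cofactor expansion gives p(lambda) = lambda^3 + 10·lambda^2 - 19·lambda - 280.
Try lambda = -7: p(-7) = 0, so -7 is a root.
Factor out (lambda + 7): p(lambda) = (lambda + 7)·(lambda^2 + 3·lambda - 40).
The quadratic factors as (lambda + 8)·(lambda - 5).
Eigenvalues: -8, -7, 5.

-8, -7, 5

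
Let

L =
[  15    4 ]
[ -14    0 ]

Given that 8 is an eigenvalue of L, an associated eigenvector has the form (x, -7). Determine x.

4

We need (L - 8I)v = 0.
L - 8I = [[7, 4], [-14, -8]].
Row 1: (7)·x + (4)·-7 = 0
Row 2: (-14)·x + (-8)·-7 = 0
Solving gives x = 4.
Check: L·(4, -7) = (32, -56) = 8·(4, -7).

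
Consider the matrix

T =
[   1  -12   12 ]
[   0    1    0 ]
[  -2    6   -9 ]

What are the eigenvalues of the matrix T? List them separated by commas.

The characteristic polynomial is p(λ) = det(λI - T).
Expanding along the first row, p(λ) = λ^3 + 7λ^2 + 7λ - 15.
Since p(-3) = 0, λ = -3 is a root.
Dividing by (λ + 3) leaves λ^2 + 4λ - 5.
The quadratic factors as (λ + 5)·(λ - 1).
Eigenvalues: -5, -3, 1.

-5, -3, 1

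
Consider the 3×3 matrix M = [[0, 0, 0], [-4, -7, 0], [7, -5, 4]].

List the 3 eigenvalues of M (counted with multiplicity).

-7, 0, 4

M is lower triangular, so its eigenvalues are the diagonal entries.
Diagonal: 0, -7, 4.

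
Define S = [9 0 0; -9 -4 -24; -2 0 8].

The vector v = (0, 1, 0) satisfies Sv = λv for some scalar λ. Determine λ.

Compute Sv: S·(0, 1, 0) = (0, -4, 0).
Since Sv = λv, compare component 2: -4 = λ·1, so λ = -4.

-4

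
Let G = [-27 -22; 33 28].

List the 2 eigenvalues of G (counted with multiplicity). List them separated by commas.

det(G - rI) = (-27 - r)(28 - r) - (-22)·(33) = r^2 - r - 30.
This factors as (r + 5)·(r - 6) = 0.
Eigenvalues: -5, 6.

-5, 6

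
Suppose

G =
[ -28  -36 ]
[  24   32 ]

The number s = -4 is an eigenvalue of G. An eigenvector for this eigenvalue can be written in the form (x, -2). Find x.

We need (G + 4I)v = 0.
G + 4I = [[-24, -36], [24, 36]].
Row 1: (-24)·x + (-36)·-2 = 0
Row 2: (24)·x + (36)·-2 = 0
Solving gives x = 3.
Check: G·(3, -2) = (-12, 8) = -4·(3, -2).

3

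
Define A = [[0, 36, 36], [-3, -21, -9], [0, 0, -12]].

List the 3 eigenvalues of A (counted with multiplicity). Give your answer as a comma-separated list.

The characteristic polynomial is p(t) = det(tI - A).
Expanding the 3×3 determinant: p(t) = t^3 + 33t^2 + 360t + 1296.
Rational-root test: t = -12 gives p(-12) = 0.
Factor out (t + 12): p(t) = (t + 12)·(t^2 + 21t + 108).
The quadratic factors as (t + 12)·(t + 9).
Eigenvalues: -12, -12, -9.

-12, -12, -9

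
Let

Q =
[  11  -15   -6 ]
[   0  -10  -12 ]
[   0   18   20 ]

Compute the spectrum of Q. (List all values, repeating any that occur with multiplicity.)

2, 8, 11

The characteristic polynomial is p(s) = det(sI - Q).
Expanding along the first row, p(s) = s^3 - 21s^2 + 126s - 176.
Since p(8) = 0, s = 8 is a root.
Factor out (s - 8): p(s) = (s - 8)·(s^2 - 13s + 22).
The quadratic factors as (s - 2)·(s - 11).
Eigenvalues: 2, 8, 11.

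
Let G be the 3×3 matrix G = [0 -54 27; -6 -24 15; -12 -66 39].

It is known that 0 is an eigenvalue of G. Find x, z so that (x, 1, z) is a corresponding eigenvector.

1, 2

We need (G)v = 0.
G = [[0, -54, 27], [-6, -24, 15], [-12, -66, 39]].
Row 1: (0)·x + (-54)·1 + (27)·z = 0
Row 2: (-6)·x + (-24)·1 + (15)·z = 0
Row 3: (-12)·x + (-66)·1 + (39)·z = 0
Solving gives x = 1, z = 2.
Check: G·(1, 1, 2) = (0, 0, 0) = 0·(1, 1, 2).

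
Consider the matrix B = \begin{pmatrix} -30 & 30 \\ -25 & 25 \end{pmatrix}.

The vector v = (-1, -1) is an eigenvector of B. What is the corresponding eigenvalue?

0

Compute Bv: B·(-1, -1) = (0, 0).
Since Bv = λv, compare component 1: 0 = λ·-1, so λ = 0.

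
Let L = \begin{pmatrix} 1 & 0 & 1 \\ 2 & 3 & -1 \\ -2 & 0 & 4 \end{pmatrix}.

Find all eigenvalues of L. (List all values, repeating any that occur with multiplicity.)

The characteristic polynomial is p(λ) = det(λI - L).
Cofactor expansion gives p(λ) = λ^3 - 8λ^2 + 21λ - 18.
Since p(2) = 0, λ = 2 is a root.
Dividing by (λ - 2) leaves λ^2 - 6λ + 9.
The quadratic factor is (λ - 3)^2.
Eigenvalues: 2, 3, 3.

2, 3, 3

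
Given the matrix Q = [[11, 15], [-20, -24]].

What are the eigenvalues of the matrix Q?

-9, -4

det(Q - μI) = (11 - μ)(-24 - μ) - (15)·(-20) = μ^2 + 13μ + 36.
This factors as (μ + 9)·(μ + 4) = 0.
Eigenvalues: -9, -4.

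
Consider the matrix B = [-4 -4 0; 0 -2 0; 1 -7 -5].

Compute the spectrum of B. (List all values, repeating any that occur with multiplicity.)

The characteristic polynomial is p(μ) = det(μI - B).
Expanding the 3×3 determinant: p(μ) = μ^3 + 11μ^2 + 38μ + 40.
Since p(-2) = 0, μ = -2 is a root.
Dividing by (μ + 2) leaves μ^2 + 9μ + 20.
The quadratic factors as (μ + 5)·(μ + 4).
Eigenvalues: -5, -4, -2.

-5, -4, -2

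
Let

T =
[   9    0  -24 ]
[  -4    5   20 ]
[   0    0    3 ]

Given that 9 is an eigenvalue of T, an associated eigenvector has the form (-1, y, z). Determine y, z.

1, 0

We need (T - 9I)v = 0.
T - 9I = [[0, 0, -24], [-4, -4, 20], [0, 0, -6]].
Row 1: (0)·-1 + (0)·y + (-24)·z = 0
Row 2: (-4)·-1 + (-4)·y + (20)·z = 0
Row 3: (0)·-1 + (0)·y + (-6)·z = 0
Solving gives y = 1, z = 0.
Check: T·(-1, 1, 0) = (-9, 9, 0) = 9·(-1, 1, 0).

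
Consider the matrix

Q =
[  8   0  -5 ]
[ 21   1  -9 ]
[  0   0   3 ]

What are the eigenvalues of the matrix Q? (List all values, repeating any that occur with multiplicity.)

1, 3, 8

The characteristic polynomial is p(lambda) = det(lambda·I - Q).
Expanding the 3×3 determinant: p(lambda) = lambda^3 - 12·lambda^2 + 35·lambda - 24.
Rational-root test: lambda = 8 gives p(8) = 0.
Dividing by (lambda - 8) leaves lambda^2 - 4·lambda + 3.
The quadratic factors as (lambda - 1)·(lambda - 3).
Eigenvalues: 1, 3, 8.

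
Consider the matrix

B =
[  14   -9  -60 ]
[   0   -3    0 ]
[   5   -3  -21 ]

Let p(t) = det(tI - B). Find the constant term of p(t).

p(t) = t^3 + 10t^2 + 27t + 18.
The constant term is 18.

18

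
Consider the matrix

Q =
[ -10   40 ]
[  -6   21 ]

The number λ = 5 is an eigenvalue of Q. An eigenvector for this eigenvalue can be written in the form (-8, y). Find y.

-3

We need (Q - 5I)v = 0.
Q - 5I = [[-15, 40], [-6, 16]].
Row 1: (-15)·-8 + (40)·y = 0
Row 2: (-6)·-8 + (16)·y = 0
Solving gives y = -3.
Check: Q·(-8, -3) = (-40, -15) = 5·(-8, -3).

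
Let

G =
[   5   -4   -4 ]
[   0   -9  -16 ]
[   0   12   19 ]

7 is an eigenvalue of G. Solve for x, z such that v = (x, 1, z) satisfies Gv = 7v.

We need (G - 7I)v = 0.
G - 7I = [[-2, -4, -4], [0, -16, -16], [0, 12, 12]].
Row 1: (-2)·x + (-4)·1 + (-4)·z = 0
Row 2: (0)·x + (-16)·1 + (-16)·z = 0
Row 3: (0)·x + (12)·1 + (12)·z = 0
Solving gives x = 0, z = -1.
Check: G·(0, 1, -1) = (0, 7, -7) = 7·(0, 1, -1).

0, -1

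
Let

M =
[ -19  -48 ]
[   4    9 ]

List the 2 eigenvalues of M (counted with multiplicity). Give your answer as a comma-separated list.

-7, -3

det(M - λI) = (-19 - λ)(9 - λ) - (-48)·(4) = λ^2 + 10λ + 21.
This factors as (λ + 7)·(λ + 3) = 0.
Eigenvalues: -7, -3.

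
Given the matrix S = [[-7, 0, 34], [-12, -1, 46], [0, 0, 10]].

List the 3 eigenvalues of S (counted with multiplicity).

The characteristic polynomial is p(t) = det(tI - S).
Expanding the 3×3 determinant: p(t) = t^3 - 2t^2 - 73t - 70.
Rational-root test: t = -1 gives p(-1) = 0.
Dividing by (t + 1) leaves t^2 - 3t - 70.
The quadratic factors as (t + 7)·(t - 10).
Eigenvalues: -7, -1, 10.

-7, -1, 10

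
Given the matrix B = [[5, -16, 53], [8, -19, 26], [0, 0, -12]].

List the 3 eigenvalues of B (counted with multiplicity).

Set up det(tI - B) = 0.
Expanding along the first row, p(t) = t^3 + 26t^2 + 201t + 396.
Try t = -12: p(-12) = 0, so -12 is a root.
Dividing by (t + 12) leaves t^2 + 14t + 33.
The quadratic factors as (t + 11)·(t + 3).
Eigenvalues: -12, -11, -3.

-12, -11, -3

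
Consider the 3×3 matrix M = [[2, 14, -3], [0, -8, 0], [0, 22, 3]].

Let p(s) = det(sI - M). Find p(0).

48

p(0) = det(0·I − M) = det(−M) = (−1)^3·det(M).
det(M) = -48, so p(0) = 48.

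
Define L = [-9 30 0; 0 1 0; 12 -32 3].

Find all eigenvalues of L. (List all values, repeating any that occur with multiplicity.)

Set up det(μI - L) = 0.
Expanding the 3×3 determinant: p(μ) = μ^3 + 5μ^2 - 33μ + 27.
Try μ = 3: p(3) = 0, so 3 is a root.
Dividing by (μ - 3) leaves μ^2 + 8μ - 9.
The quadratic factors as (μ + 9)·(μ - 1).
Eigenvalues: -9, 1, 3.

-9, 1, 3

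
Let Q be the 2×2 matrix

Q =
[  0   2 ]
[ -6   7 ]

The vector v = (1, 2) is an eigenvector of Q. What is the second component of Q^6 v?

8192

First find the eigenvalue: Qv = (4, 8) = 4·(1, 2), so λ = 4.
Then Q^6 v = λ^6·v = 4^6·(1, 2) = 4096·(1, 2) = (4096, 8192).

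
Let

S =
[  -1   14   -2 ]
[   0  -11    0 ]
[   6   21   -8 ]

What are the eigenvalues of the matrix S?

-11, -5, -4

The characteristic polynomial is p(s) = det(sI - S).
Expanding the 3×3 determinant: p(s) = s^3 + 20s^2 + 119s + 220.
Since p(-11) = 0, s = -11 is a root.
Factor out (s + 11): p(s) = (s + 11)·(s^2 + 9s + 20).
The quadratic factors as (s + 5)·(s + 4).
Eigenvalues: -11, -5, -4.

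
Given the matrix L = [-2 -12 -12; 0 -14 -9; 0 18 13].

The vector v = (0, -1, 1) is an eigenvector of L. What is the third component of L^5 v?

-3125

First find the eigenvalue: Lv = (0, 5, -5) = -5·(0, -1, 1), so λ = -5.
Then L^5 v = λ^5·v = (-5)^5·(0, -1, 1) = -3125·(0, -1, 1) = (0, 3125, -3125).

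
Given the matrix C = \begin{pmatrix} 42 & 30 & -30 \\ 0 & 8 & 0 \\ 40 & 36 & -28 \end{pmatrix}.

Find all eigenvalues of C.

Compute the characteristic polynomial p(s) = det(sI - C).
Expanding the 3×3 determinant: p(s) = s^3 - 22s^2 + 136s - 192.
Rational-root test: s = 2 gives p(2) = 0.
Factor out (s - 2): p(s) = (s - 2)·(s^2 - 20s + 96).
The quadratic factors as (s - 8)·(s - 12).
Eigenvalues: 2, 8, 12.

2, 8, 12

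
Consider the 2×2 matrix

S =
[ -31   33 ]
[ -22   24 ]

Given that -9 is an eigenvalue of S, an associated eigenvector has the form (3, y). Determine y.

2

We need (S + 9I)v = 0.
S + 9I = [[-22, 33], [-22, 33]].
Row 1: (-22)·3 + (33)·y = 0
Row 2: (-22)·3 + (33)·y = 0
Solving gives y = 2.
Check: S·(3, 2) = (-27, -18) = -9·(3, 2).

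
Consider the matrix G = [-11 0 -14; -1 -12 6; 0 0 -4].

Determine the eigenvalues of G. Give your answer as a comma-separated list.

Set up det(λI - G) = 0.
Expanding along the first row, p(λ) = λ^3 + 27λ^2 + 224λ + 528.
Rational-root test: λ = -4 gives p(-4) = 0.
Dividing by (λ + 4) leaves λ^2 + 23λ + 132.
The quadratic factors as (λ + 12)·(λ + 11).
Eigenvalues: -12, -11, -4.

-12, -11, -4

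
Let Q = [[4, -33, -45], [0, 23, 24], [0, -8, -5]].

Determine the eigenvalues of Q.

The characteristic polynomial is p(r) = det(rI - Q).
Expanding the 3×3 determinant: p(r) = r^3 - 22r^2 + 149r - 308.
Try r = 11: p(11) = 0, so 11 is a root.
Dividing by (r - 11) leaves r^2 - 11r + 28.
The quadratic factors as (r - 4)·(r - 7).
Eigenvalues: 4, 7, 11.

4, 7, 11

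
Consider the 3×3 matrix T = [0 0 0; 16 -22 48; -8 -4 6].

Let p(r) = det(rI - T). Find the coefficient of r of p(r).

p(r) = r^3 + 16r^2 + 60r.
The coefficient of r is 60.

60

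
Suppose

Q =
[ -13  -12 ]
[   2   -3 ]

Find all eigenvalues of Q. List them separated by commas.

-9, -7

det(Q - λI) = (-13 - λ)(-3 - λ) - (-12)·(2) = λ^2 + 16λ + 63.
This factors as (λ + 9)·(λ + 7) = 0.
Eigenvalues: -9, -7.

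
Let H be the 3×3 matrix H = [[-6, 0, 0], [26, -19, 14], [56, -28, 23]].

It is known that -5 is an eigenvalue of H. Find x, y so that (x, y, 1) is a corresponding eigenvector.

0, 1

We need (H + 5I)v = 0.
H + 5I = [[-1, 0, 0], [26, -14, 14], [56, -28, 28]].
Row 1: (-1)·x + (0)·y + (0)·1 = 0
Row 2: (26)·x + (-14)·y + (14)·1 = 0
Row 3: (56)·x + (-28)·y + (28)·1 = 0
Solving gives x = 0, y = 1.
Check: H·(0, 1, 1) = (0, -5, -5) = -5·(0, 1, 1).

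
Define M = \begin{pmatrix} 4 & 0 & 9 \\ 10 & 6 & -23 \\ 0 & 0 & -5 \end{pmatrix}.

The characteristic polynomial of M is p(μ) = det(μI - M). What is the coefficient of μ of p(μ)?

p(μ) = μ^3 - 5μ^2 - 26μ + 120.
The coefficient of μ is -26.

-26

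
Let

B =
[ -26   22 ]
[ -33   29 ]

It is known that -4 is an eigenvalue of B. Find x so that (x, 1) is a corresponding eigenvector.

We need (B + 4I)v = 0.
B + 4I = [[-22, 22], [-33, 33]].
Row 1: (-22)·x + (22)·1 = 0
Row 2: (-33)·x + (33)·1 = 0
Solving gives x = 1.
Check: B·(1, 1) = (-4, -4) = -4·(1, 1).

1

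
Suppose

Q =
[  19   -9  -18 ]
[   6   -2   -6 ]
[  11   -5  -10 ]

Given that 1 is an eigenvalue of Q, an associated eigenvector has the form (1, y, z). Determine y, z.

We need (Q - 1I)v = 0.
Q - 1I = [[18, -9, -18], [6, -3, -6], [11, -5, -11]].
Row 1: (18)·1 + (-9)·y + (-18)·z = 0
Row 2: (6)·1 + (-3)·y + (-6)·z = 0
Row 3: (11)·1 + (-5)·y + (-11)·z = 0
Solving gives y = 0, z = 1.
Check: Q·(1, 0, 1) = (1, 0, 1) = 1·(1, 0, 1).

0, 1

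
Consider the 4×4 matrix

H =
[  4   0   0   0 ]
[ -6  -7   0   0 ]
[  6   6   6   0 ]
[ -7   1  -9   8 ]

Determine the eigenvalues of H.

H is lower triangular, so its eigenvalues are the diagonal entries.
Diagonal: 4, -7, 6, 8.

-7, 4, 6, 8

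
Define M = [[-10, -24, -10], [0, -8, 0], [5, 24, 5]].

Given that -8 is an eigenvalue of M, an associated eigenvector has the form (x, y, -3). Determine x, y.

We need (M + 8I)v = 0.
M + 8I = [[-2, -24, -10], [0, 0, 0], [5, 24, 13]].
Row 1: (-2)·x + (-24)·y + (-10)·-3 = 0
Row 2: (0)·x + (0)·y + (0)·-3 = 0
Row 3: (5)·x + (24)·y + (13)·-3 = 0
Solving gives x = 3, y = 1.
Check: M·(3, 1, -3) = (-24, -8, 24) = -8·(3, 1, -3).

3, 1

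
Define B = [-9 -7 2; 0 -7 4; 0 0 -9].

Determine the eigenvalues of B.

B is upper triangular, so its eigenvalues are the diagonal entries.
Diagonal: -9, -7, -9.

-9, -9, -7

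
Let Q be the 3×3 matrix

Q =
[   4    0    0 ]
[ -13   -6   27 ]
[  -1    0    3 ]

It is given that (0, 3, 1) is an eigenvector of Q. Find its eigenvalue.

3

Compute Qv: Q·(0, 3, 1) = (0, 9, 3).
Since Qv = λv, compare component 2: 9 = λ·3, so λ = 3.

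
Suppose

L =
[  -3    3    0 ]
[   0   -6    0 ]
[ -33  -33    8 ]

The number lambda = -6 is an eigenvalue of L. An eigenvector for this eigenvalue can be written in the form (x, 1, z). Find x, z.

-1, 0

We need (L + 6I)v = 0.
L + 6I = [[3, 3, 0], [0, 0, 0], [-33, -33, 14]].
Row 1: (3)·x + (3)·1 + (0)·z = 0
Row 2: (0)·x + (0)·1 + (0)·z = 0
Row 3: (-33)·x + (-33)·1 + (14)·z = 0
Solving gives x = -1, z = 0.
Check: L·(-1, 1, 0) = (6, -6, 0) = -6·(-1, 1, 0).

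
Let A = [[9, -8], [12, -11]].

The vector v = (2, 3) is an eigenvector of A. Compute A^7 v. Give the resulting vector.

(-4374, -6561)

First find the eigenvalue: Av = (-6, -9) = -3·(2, 3), so λ = -3.
Then A^7 v = λ^7·v = (-3)^7·(2, 3) = -2187·(2, 3) = (-4374, -6561).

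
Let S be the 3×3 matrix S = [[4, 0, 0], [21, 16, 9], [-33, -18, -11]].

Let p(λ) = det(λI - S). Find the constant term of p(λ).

p(λ) = λ^3 - 9λ^2 + 6λ + 56.
The constant term is 56.

56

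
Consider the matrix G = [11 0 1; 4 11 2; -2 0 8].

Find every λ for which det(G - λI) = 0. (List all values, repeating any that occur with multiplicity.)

The characteristic polynomial is p(s) = det(sI - G).
Cofactor expansion gives p(s) = s^3 - 30s^2 + 299s - 990.
Since p(10) = 0, s = 10 is a root.
Dividing by (s - 10) leaves s^2 - 20s + 99.
The quadratic factors as (s - 9)·(s - 11).
Eigenvalues: 9, 10, 11.

9, 10, 11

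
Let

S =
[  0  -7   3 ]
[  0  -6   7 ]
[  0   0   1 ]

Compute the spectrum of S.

-6, 0, 1

S is upper triangular, so its eigenvalues are the diagonal entries.
Diagonal: 0, -6, 1.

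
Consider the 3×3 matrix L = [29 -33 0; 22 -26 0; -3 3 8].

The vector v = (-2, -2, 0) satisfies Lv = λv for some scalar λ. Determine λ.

-4

Compute Lv: L·(-2, -2, 0) = (8, 8, 0).
Since Lv = λv, compare component 1: 8 = λ·-2, so λ = -4.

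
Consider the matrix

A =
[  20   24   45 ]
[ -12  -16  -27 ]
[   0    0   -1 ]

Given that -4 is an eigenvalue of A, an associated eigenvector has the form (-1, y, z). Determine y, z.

1, 0

We need (A + 4I)v = 0.
A + 4I = [[24, 24, 45], [-12, -12, -27], [0, 0, 3]].
Row 1: (24)·-1 + (24)·y + (45)·z = 0
Row 2: (-12)·-1 + (-12)·y + (-27)·z = 0
Row 3: (0)·-1 + (0)·y + (3)·z = 0
Solving gives y = 1, z = 0.
Check: A·(-1, 1, 0) = (4, -4, 0) = -4·(-1, 1, 0).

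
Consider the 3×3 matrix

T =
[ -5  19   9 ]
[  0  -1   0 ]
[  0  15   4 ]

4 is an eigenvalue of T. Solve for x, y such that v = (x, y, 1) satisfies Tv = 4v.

1, 0

We need (T - 4I)v = 0.
T - 4I = [[-9, 19, 9], [0, -5, 0], [0, 15, 0]].
Row 1: (-9)·x + (19)·y + (9)·1 = 0
Row 2: (0)·x + (-5)·y + (0)·1 = 0
Row 3: (0)·x + (15)·y + (0)·1 = 0
Solving gives x = 1, y = 0.
Check: T·(1, 0, 1) = (4, 0, 4) = 4·(1, 0, 1).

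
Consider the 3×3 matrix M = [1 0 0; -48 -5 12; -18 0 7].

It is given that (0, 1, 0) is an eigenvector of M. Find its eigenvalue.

Compute Mv: M·(0, 1, 0) = (0, -5, 0).
Since Mv = λv, compare component 2: -5 = λ·1, so λ = -5.

-5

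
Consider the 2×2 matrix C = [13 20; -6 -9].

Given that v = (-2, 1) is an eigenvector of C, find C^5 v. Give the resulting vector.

First find the eigenvalue: Cv = (-6, 3) = 3·(-2, 1), so λ = 3.
Then C^5 v = λ^5·v = 3^5·(-2, 1) = 243·(-2, 1) = (-486, 243).

(-486, 243)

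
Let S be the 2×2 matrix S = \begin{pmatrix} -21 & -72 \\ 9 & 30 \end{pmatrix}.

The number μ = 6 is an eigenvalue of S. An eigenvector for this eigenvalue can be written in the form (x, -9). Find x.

24

We need (S - 6I)v = 0.
S - 6I = [[-27, -72], [9, 24]].
Row 1: (-27)·x + (-72)·-9 = 0
Row 2: (9)·x + (24)·-9 = 0
Solving gives x = 24.
Check: S·(24, -9) = (144, -54) = 6·(24, -9).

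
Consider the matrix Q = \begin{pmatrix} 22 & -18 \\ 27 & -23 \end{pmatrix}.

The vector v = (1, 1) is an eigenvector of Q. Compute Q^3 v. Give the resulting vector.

(64, 64)

First find the eigenvalue: Qv = (4, 4) = 4·(1, 1), so λ = 4.
Then Q^3 v = λ^3·v = 4^3·(1, 1) = 64·(1, 1) = (64, 64).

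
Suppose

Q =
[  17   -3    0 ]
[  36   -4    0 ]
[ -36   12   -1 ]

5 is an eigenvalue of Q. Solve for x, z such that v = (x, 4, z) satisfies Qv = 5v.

1, 2

We need (Q - 5I)v = 0.
Q - 5I = [[12, -3, 0], [36, -9, 0], [-36, 12, -6]].
Row 1: (12)·x + (-3)·4 + (0)·z = 0
Row 2: (36)·x + (-9)·4 + (0)·z = 0
Row 3: (-36)·x + (12)·4 + (-6)·z = 0
Solving gives x = 1, z = 2.
Check: Q·(1, 4, 2) = (5, 20, 10) = 5·(1, 4, 2).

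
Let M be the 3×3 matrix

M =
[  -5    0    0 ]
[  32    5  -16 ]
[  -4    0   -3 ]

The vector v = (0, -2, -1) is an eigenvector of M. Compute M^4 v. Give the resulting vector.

(0, -162, -81)

First find the eigenvalue: Mv = (0, 6, 3) = -3·(0, -2, -1), so λ = -3.
Then M^4 v = λ^4·v = (-3)^4·(0, -2, -1) = 81·(0, -2, -1) = (0, -162, -81).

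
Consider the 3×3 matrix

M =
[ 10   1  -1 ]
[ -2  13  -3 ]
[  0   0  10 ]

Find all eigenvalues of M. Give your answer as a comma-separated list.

Compute the characteristic polynomial p(μ) = det(μI - M).
Expanding the 3×3 determinant: p(μ) = μ^3 - 33μ^2 + 362μ - 1320.
Rational-root test: μ = 10 gives p(10) = 0.
Dividing by (μ - 10) leaves μ^2 - 23μ + 132.
The quadratic factors as (μ - 11)·(μ - 12).
Eigenvalues: 10, 11, 12.

10, 11, 12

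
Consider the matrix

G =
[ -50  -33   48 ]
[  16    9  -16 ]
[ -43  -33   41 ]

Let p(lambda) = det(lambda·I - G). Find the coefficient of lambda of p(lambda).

p(lambda) = lambda^3 - 67·lambda - 126.
The coefficient of lambda is -67.

-67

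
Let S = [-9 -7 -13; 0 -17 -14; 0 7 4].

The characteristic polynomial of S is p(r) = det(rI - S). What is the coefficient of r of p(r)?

p(r) = r^3 + 22r^2 + 147r + 270.
The coefficient of r is 147.

147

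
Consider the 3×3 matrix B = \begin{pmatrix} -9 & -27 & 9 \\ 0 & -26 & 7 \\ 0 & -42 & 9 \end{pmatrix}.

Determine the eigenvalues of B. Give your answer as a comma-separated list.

Compute the characteristic polynomial p(r) = det(rI - B).
Expanding the 3×3 determinant: p(r) = r^3 + 26r^2 + 213r + 540.
Try r = -12: p(-12) = 0, so -12 is a root.
Dividing by (r + 12) leaves r^2 + 14r + 45.
The quadratic factors as (r + 9)·(r + 5).
Eigenvalues: -12, -9, -5.

-12, -9, -5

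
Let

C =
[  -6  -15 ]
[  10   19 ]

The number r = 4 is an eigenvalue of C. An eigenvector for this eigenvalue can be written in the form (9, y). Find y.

-6

We need (C - 4I)v = 0.
C - 4I = [[-10, -15], [10, 15]].
Row 1: (-10)·9 + (-15)·y = 0
Row 2: (10)·9 + (15)·y = 0
Solving gives y = -6.
Check: C·(9, -6) = (36, -24) = 4·(9, -6).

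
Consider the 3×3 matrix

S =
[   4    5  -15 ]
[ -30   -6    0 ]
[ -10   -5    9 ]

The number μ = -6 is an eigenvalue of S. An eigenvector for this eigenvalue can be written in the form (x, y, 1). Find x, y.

0, 3

We need (S + 6I)v = 0.
S + 6I = [[10, 5, -15], [-30, 0, 0], [-10, -5, 15]].
Row 1: (10)·x + (5)·y + (-15)·1 = 0
Row 2: (-30)·x + (0)·y + (0)·1 = 0
Row 3: (-10)·x + (-5)·y + (15)·1 = 0
Solving gives x = 0, y = 3.
Check: S·(0, 3, 1) = (0, -18, -6) = -6·(0, 3, 1).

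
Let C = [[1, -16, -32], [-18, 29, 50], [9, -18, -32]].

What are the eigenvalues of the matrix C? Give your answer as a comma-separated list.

The characteristic polynomial is p(r) = det(rI - C).
Cofactor expansion gives p(r) = r^3 + 2r^2 - 31r + 28.
Since p(1) = 0, r = 1 is a root.
Dividing by (r - 1) leaves r^2 + 3r - 28.
The quadratic factors as (r + 7)·(r - 4).
Eigenvalues: -7, 1, 4.

-7, 1, 4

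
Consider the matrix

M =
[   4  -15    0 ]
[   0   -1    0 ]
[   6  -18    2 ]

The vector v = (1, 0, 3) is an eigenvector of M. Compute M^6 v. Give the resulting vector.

(4096, 0, 12288)

First find the eigenvalue: Mv = (4, 0, 12) = 4·(1, 0, 3), so λ = 4.
Then M^6 v = λ^6·v = 4^6·(1, 0, 3) = 4096·(1, 0, 3) = (4096, 0, 12288).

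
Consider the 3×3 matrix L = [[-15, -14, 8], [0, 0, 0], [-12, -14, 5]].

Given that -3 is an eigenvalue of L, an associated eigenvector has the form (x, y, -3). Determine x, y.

We need (L + 3I)v = 0.
L + 3I = [[-12, -14, 8], [0, 3, 0], [-12, -14, 8]].
Row 1: (-12)·x + (-14)·y + (8)·-3 = 0
Row 2: (0)·x + (3)·y + (0)·-3 = 0
Row 3: (-12)·x + (-14)·y + (8)·-3 = 0
Solving gives x = -2, y = 0.
Check: L·(-2, 0, -3) = (6, 0, 9) = -3·(-2, 0, -3).

-2, 0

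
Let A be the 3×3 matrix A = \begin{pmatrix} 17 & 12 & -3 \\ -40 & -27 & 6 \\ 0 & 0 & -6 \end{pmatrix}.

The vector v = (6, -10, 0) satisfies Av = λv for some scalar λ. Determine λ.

-3

Compute Av: A·(6, -10, 0) = (-18, 30, 0).
Since Av = λv, compare component 1: -18 = λ·6, so λ = -3.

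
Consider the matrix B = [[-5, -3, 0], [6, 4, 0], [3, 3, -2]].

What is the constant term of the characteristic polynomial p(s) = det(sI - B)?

-4

p(0) = det(0·I − B) = det(−B) = (−1)^3·det(B).
det(B) = 4, so p(0) = -4.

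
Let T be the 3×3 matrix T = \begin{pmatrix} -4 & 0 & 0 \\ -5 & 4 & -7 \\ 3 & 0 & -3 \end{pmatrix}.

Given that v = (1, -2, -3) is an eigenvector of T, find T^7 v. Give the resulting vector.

First find the eigenvalue: Tv = (-4, 8, 12) = -4·(1, -2, -3), so λ = -4.
Then T^7 v = λ^7·v = (-4)^7·(1, -2, -3) = -16384·(1, -2, -3) = (-16384, 32768, 49152).

(-16384, 32768, 49152)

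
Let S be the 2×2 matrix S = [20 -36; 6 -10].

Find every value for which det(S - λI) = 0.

det(S - λI) = (20 - λ)(-10 - λ) - (-36)·(6) = λ^2 - 10λ + 16.
This factors as (λ - 2)·(λ - 8) = 0.
Eigenvalues: 2, 8.

2, 8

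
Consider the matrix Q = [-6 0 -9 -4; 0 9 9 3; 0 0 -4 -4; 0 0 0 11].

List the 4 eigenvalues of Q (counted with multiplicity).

-6, -4, 9, 11

Q is upper triangular, so its eigenvalues are the diagonal entries.
Diagonal: -6, 9, -4, 11.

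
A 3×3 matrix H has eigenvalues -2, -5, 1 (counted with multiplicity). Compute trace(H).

trace(H) is the sum of the eigenvalues: (-2) + (-5) + (1) = -6.

-6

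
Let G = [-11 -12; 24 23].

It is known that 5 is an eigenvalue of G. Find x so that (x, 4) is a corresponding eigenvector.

We need (G - 5I)v = 0.
G - 5I = [[-16, -12], [24, 18]].
Row 1: (-16)·x + (-12)·4 = 0
Row 2: (24)·x + (18)·4 = 0
Solving gives x = -3.
Check: G·(-3, 4) = (-15, 20) = 5·(-3, 4).

-3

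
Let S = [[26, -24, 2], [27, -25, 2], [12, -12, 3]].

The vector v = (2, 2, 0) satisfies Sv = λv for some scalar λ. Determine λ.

2

Compute Sv: S·(2, 2, 0) = (4, 4, 0).
Since Sv = λv, compare component 1: 4 = λ·2, so λ = 2.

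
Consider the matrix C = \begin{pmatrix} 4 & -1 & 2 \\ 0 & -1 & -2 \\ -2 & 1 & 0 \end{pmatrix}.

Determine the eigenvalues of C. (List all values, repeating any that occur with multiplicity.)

0, 1, 2

The characteristic polynomial is p(r) = det(rI - C).
Expanding along the first row, p(r) = r^3 - 3r^2 + 2r.
Try r = 1: p(1) = 0, so 1 is a root.
Dividing by (r - 1) leaves r^2 - 2r.
The quadratic factors as r·(r - 2).
Eigenvalues: 0, 1, 2.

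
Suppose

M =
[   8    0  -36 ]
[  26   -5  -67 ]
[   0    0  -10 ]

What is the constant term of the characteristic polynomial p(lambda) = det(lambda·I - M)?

-400

p(0) = det(0·I − M) = det(−M) = (−1)^3·det(M).
det(M) = 400, so p(0) = -400.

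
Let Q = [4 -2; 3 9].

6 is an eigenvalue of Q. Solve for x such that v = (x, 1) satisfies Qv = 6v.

We need (Q - 6I)v = 0.
Q - 6I = [[-2, -2], [3, 3]].
Row 1: (-2)·x + (-2)·1 = 0
Row 2: (3)·x + (3)·1 = 0
Solving gives x = -1.
Check: Q·(-1, 1) = (-6, 6) = 6·(-1, 1).

-1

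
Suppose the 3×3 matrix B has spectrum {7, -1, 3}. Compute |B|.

-21

det(B) is the product of the eigenvalues: (7) · (-1) · (3) = -21.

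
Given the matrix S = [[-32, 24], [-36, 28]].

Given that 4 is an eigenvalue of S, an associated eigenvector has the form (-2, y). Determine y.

We need (S - 4I)v = 0.
S - 4I = [[-36, 24], [-36, 24]].
Row 1: (-36)·-2 + (24)·y = 0
Row 2: (-36)·-2 + (24)·y = 0
Solving gives y = -3.
Check: S·(-2, -3) = (-8, -12) = 4·(-2, -3).

-3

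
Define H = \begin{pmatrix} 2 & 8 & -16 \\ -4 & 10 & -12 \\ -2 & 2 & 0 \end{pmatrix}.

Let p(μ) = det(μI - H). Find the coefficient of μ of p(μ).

44

p(μ) = μ^3 - 12μ^2 + 44μ - 48.
The coefficient of μ is 44.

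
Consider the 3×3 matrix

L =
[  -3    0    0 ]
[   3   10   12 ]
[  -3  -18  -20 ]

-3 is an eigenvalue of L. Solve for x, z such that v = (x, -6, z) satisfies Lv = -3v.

We need (L + 3I)v = 0.
L + 3I = [[0, 0, 0], [3, 13, 12], [-3, -18, -17]].
Row 1: (0)·x + (0)·-6 + (0)·z = 0
Row 2: (3)·x + (13)·-6 + (12)·z = 0
Row 3: (-3)·x + (-18)·-6 + (-17)·z = 0
Solving gives x = 2, z = 6.
Check: L·(2, -6, 6) = (-6, 18, -18) = -3·(2, -6, 6).

2, 6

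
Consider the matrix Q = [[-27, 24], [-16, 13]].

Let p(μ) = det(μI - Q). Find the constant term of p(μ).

33

p(μ) = μ^2 + 14μ + 33.
The constant term is 33.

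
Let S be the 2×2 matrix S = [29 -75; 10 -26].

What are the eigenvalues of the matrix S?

-1, 4

det(S - sI) = (29 - s)(-26 - s) - (-75)·(10) = s^2 - 3s - 4.
This factors as (s + 1)·(s - 4) = 0.
Eigenvalues: -1, 4.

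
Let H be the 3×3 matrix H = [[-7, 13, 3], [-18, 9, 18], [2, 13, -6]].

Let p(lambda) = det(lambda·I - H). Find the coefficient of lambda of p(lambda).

-81

p(lambda) = lambda^3 + 4·lambda^2 - 81·lambda - 324.
The coefficient of lambda is -81.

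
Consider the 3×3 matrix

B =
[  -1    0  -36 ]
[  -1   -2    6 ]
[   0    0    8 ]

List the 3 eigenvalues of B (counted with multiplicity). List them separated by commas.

Compute the characteristic polynomial p(t) = det(tI - B).
Expanding along the first row, p(t) = t^3 - 5t^2 - 22t - 16.
Since p(-1) = 0, t = -1 is a root.
Factor out (t + 1): p(t) = (t + 1)·(t^2 - 6t - 16).
The quadratic factors as (t + 2)·(t - 8).
Eigenvalues: -2, -1, 8.

-2, -1, 8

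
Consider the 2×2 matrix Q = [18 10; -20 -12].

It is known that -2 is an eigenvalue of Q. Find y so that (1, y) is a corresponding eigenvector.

We need (Q + 2I)v = 0.
Q + 2I = [[20, 10], [-20, -10]].
Row 1: (20)·1 + (10)·y = 0
Row 2: (-20)·1 + (-10)·y = 0
Solving gives y = -2.
Check: Q·(1, -2) = (-2, 4) = -2·(1, -2).

-2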